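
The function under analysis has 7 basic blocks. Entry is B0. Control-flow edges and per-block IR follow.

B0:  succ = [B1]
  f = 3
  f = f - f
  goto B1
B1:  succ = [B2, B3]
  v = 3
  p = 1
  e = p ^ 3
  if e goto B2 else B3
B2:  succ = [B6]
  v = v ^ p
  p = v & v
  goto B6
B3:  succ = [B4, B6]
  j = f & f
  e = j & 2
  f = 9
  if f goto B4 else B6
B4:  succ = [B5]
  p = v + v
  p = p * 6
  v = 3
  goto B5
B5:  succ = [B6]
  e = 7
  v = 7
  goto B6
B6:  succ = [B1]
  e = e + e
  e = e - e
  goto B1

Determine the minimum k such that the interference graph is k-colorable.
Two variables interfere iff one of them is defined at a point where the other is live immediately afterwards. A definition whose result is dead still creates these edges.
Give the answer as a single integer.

Answer: 4

Derivation:
Per-block:
  B0: def={f} ue=∅
  B1: def={e,p,v} ue=∅
  B2: def={p,v} ue={p,v}
  B3: def={e,f,j} ue={f}
  B4: def={p,v} ue={v}
  B5: def={e,v} ue=∅
  B6: def={e} ue={e}

Backward fixpoint:
  B0: in=∅ out={f}
  B1: in={f} out={e,f,p,v}
  B2: in={e,f,p,v} out={e,f}
  B3: in={f,v} out={e,f,v}
  B4: in={f,v} out={f}
  B5: in={f} out={e,f}
  B6: in={e,f} out={f}

Interfere edges:
  e — {f,p,v}
  f — {e,p,v}
  j — {v}
  p — {e,f,v}
  v — {e,f,j,p}

Chromatic number:
  {e,f,p,v} pairwise interfere (4-clique) ⇒ χ ≥ 4
  4-colouring: r0={v}  r1={e,j}  r2={f}  r3={p}
  χ = 4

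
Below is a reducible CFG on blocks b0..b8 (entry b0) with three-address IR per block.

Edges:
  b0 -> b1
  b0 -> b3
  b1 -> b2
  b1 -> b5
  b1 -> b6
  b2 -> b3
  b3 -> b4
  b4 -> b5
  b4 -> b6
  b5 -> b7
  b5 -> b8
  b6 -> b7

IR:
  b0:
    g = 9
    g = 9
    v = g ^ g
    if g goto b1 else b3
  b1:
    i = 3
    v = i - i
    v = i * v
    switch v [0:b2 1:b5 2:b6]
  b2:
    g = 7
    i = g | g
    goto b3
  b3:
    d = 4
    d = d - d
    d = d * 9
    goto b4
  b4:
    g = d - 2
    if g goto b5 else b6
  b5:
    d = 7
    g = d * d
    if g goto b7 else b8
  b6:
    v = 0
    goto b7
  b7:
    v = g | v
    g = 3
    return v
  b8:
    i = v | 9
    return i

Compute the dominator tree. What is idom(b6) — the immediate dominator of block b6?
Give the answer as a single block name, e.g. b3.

Answer: b0

Working:
idom tree: b1←b0 b2←b1 b3←b0 b4←b3 b5←b0 b6←b0 b7←b0 b8←b5
Join-block Dom:
  b3: preds {b0,b2}: {b0} ∩ {b0,b1,b2} = {b0}; idom=b0
  b5: preds {b1,b4}: {b0,b1} ∩ {b0,b3,b4} = {b0}; idom=b0
  b6: preds {b1,b4}: {b0,b1} ∩ {b0,b3,b4} = {b0}; idom=b0
  b7: preds {b5,b6}: {b0,b5} ∩ {b0,b6} = {b0}; idom=b0

idom(b6) = b0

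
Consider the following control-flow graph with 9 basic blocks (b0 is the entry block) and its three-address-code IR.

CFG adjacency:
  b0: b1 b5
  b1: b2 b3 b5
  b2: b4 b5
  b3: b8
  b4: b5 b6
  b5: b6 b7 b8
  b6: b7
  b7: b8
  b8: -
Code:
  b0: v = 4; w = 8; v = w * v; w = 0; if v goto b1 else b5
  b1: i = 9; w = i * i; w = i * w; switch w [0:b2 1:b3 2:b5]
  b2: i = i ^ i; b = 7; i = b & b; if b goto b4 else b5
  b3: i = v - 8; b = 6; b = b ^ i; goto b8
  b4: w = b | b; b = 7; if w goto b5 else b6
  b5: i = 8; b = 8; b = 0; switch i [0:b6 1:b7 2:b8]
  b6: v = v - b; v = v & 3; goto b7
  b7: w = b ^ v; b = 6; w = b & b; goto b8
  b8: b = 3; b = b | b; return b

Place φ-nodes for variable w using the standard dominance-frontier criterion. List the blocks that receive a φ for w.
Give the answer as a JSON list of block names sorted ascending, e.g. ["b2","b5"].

idom tree: b1←b0 b2←b1 b3←b1 b4←b2 b5←b0 b6←b0 b7←b0 b8←b0
Join-block Dom:
  b5: preds {b0,b1,b2,b4}: {b0} ∩ {b0,b1} ∩ {b0,b1,b2} ∩ {b0,b1,b2,b4} = {b0}; idom=b0
  b6: preds {b4,b5}: {b0,b1,b2,b4} ∩ {b0,b5} = {b0}; idom=b0
  b7: preds {b5,b6}: {b0,b5} ∩ {b0,b6} = {b0}; idom=b0
  b8: preds {b3,b5,b7}: {b0,b1,b3} ∩ {b0,b5} ∩ {b0,b7} = {b0}; idom=b0

DF derivation:
  join b5 pred b0: · stop@b0
  join b5 pred b1: b1 stop@b0
  join b5 pred b2: b2→b1 stop@b0
  join b5 pred b4: b4→b2→b1 stop@b0
  join b6 pred b4: b4→b2→b1 stop@b0
  join b6 pred b5: b5 stop@b0
  join b7 pred b5: b5 stop@b0
  join b7 pred b6: b6 stop@b0
  join b8 pred b3: b3→b1 stop@b0
  join b8 pred b5: b5 stop@b0
  join b8 pred b7: b7 stop@b0
  b0 → ∅
  b1 → {b5,b6,b8}
  b2 → {b5,b6}
  b3 → {b8}
  b4 → {b5,b6}
  b5 → {b6,b7,b8}
  b6 → {b7}
  b7 → {b8}
  b8 → ∅

φ for w: defs {b0,b1,b4,b7}
  DF⁺ = {b5,b6,b7,b8}

Answer: ["b5", "b6", "b7", "b8"]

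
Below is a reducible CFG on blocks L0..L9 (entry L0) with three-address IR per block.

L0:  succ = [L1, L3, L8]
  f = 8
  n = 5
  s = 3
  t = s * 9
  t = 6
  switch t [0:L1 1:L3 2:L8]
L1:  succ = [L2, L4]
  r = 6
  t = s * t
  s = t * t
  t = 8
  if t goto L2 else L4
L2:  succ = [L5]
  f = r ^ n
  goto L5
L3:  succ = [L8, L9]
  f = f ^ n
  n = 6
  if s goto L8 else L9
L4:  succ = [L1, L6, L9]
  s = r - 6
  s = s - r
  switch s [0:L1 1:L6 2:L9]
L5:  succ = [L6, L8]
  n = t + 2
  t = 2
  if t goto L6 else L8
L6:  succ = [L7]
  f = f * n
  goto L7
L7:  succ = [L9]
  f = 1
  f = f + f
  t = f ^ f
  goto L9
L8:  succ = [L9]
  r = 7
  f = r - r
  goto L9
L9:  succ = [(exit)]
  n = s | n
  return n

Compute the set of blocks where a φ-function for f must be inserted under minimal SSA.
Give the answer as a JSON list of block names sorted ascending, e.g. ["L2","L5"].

Answer: ["L6", "L8", "L9"]

Working:
idom tree: L1←L0 L2←L1 L3←L0 L4←L1 L5←L2 L6←L1 L7←L6 L8←L0 L9←L0
Dom∩ at merges:
  L1: preds {L0,L4}: {L0} ∩ {L0,L1,L4} = {L0}; idom=L0
  L6: preds {L4,L5}: {L0,L1,L4} ∩ {L0,L1,L2,L5} = {L0,L1}; idom=L1
  L8: preds {L0,L3,L5}: {L0} ∩ {L0,L3} ∩ {L0,L1,L2,L5} = {L0}; idom=L0
  L9: preds {L3,L4,L7,L8}: {L0,L3} ∩ {L0,L1,L4} ∩ {L0,L1,L6,L7} ∩ {L0,L8} = {L0}; idom=L0

Frontier:
  L1←L0: walk · to L0
  L1←L4: walk L4→L1 to L0
  L6←L4: walk L4 to L1
  L6←L5: walk L5→L2 to L1
  L8←L0: walk · to L0
  L8←L3: walk L3 to L0
  L8←L5: walk L5→L2→L1 to L0
  L9←L3: walk L3 to L0
  L9←L4: walk L4→L1 to L0
  L9←L7: walk L7→L6→L1 to L0
  L9←L8: walk L8 to L0
  L0 → ∅
  L1 → {L1,L8,L9}
  L2 → {L6,L8}
  L3 → {L8,L9}
  L4 → {L1,L6,L9}
  L5 → {L6,L8}
  L6 → {L9}
  L7 → {L9}
  L8 → {L9}
  L9 → ∅

φ for f: defs {L0,L2,L3,L6,L7,L8}
  DF⁺ = {L6,L8,L9}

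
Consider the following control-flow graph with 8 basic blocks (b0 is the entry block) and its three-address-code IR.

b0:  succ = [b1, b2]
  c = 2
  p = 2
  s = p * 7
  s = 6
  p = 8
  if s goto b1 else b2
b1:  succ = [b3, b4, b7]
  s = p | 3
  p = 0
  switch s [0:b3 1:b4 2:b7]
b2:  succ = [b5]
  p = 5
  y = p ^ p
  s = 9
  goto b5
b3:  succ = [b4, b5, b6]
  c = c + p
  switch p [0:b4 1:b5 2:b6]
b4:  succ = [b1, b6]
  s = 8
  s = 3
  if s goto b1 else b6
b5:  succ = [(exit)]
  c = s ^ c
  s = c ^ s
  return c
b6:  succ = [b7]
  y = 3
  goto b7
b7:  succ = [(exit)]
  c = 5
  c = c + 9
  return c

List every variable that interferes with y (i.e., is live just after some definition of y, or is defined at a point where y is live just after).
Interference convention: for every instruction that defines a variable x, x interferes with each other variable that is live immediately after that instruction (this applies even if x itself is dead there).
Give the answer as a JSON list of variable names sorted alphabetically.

def/use:
  b0 def {c,p,s} use ∅
  b1 def {p,s} use {p}
  b2 def {p,s,y} use ∅
  b3 def {c} use {c,p}
  b4 def {s} use ∅
  b5 def {c,s} use {c,s}
  b6 def {y} use ∅
  b7 def {c} use ∅

Liveness:
  b0 li=∅ lo={c,p}
  b1 li={c,p} lo={c,p,s}
  b2 li={c} lo={c,s}
  b3 li={c,p,s} lo={c,p,s}
  b4 li={c,p} lo={c,p}
  b5 li={c,s} lo=∅
  b6 li=∅ lo=∅
  b7 li=∅ lo=∅

Interfere edges:
  c — {p,s,y}
  p — {c,s}
  s — {c,p}
  y — {c}

N(y) = ["c"]

Answer: ["c"]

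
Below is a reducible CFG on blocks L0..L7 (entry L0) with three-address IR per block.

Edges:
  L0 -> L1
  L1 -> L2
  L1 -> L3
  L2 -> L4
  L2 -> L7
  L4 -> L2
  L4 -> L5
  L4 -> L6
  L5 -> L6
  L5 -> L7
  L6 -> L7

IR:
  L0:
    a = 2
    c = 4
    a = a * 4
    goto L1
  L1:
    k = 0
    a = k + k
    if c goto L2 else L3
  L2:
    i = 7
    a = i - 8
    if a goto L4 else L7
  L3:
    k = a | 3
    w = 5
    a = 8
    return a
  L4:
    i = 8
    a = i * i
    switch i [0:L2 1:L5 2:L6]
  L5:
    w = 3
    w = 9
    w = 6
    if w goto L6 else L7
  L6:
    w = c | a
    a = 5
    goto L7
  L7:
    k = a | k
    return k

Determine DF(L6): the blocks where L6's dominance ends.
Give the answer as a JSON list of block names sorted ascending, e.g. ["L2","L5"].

idom tree: L1←L0 L2←L1 L3←L1 L4←L2 L5←L4 L6←L4 L7←L2
Dom at joins:
  L2: preds {L1,L4}: {L0,L1} ∩ {L0,L1,L2,L4} = {L0,L1}; idom=L1
  L6: preds {L4,L5}: {L0,L1,L2,L4} ∩ {L0,L1,L2,L4,L5} = {L0,L1,L2,L4}; idom=L4
  L7: preds {L2,L5,L6}: {L0,L1,L2} ∩ {L0,L1,L2,L4,L5} ∩ {L0,L1,L2,L4,L6} = {L0,L1,L2}; idom=L2

DF walk-up:
  join L2 pred L1: · stop@L1
  join L2 pred L4: L4→L2 stop@L1
  join L6 pred L4: · stop@L4
  join L6 pred L5: L5 stop@L4
  join L7 pred L2: · stop@L2
  join L7 pred L5: L5→L4 stop@L2
  join L7 pred L6: L6→L4 stop@L2
  DF(L0)=∅
  DF(L1)=∅
  DF(L2)={L2}
  DF(L3)=∅
  DF(L4)={L2,L7}
  DF(L5)={L6,L7}
  DF(L6)={L7}
  DF(L7)=∅

DF(L6) = ["L7"]

Answer: ["L7"]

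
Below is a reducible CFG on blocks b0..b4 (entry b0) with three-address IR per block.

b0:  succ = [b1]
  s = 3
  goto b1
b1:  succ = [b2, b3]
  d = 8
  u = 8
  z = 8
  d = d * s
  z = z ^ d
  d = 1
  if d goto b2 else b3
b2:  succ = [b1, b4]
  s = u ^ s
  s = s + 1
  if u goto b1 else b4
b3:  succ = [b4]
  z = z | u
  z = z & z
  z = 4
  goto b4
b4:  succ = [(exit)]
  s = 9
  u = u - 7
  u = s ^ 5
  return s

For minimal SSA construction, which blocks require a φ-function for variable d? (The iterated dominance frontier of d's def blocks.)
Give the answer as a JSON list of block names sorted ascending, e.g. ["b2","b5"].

Answer: ["b1"]

Working:
idom tree: b1←b0 b2←b1 b3←b1 b4←b1
Dom at joins:
  b1: preds {b0,b2}: {b0} ∩ {b0,b1,b2} = {b0}; idom=b0
  b4: preds {b2,b3}: {b0,b1,b2} ∩ {b0,b1,b3} = {b0,b1}; idom=b1

Frontier:
  b1←b0: walk · to b0
  b1←b2: walk b2→b1 to b0
  b4←b2: walk b2 to b1
  b4←b3: walk b3 to b1
  DF(b0)=∅
  DF(b1)={b1}
  DF(b2)={b1,b4}
  DF(b3)={b4}
  DF(b4)=∅

φ for d: defs {b1}
  DF⁺ = {b1}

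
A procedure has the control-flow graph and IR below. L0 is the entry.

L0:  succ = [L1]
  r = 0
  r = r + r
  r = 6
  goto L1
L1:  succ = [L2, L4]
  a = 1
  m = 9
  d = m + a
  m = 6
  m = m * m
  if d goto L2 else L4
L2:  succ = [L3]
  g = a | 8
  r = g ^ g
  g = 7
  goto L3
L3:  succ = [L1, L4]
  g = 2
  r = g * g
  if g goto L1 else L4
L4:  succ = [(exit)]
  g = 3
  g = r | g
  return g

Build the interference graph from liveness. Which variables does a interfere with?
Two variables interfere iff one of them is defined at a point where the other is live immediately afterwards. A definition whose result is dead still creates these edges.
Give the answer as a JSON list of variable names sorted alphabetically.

Answer: ["d", "m", "r"]

Analysis:
Per-block:
  L0: def={r} ue=∅
  L1: def={a,d,m} ue=∅
  L2: def={g,r} ue={a}
  L3: def={g,r} ue=∅
  L4: def={g} ue={r}

Backward fixpoint:
  L0 li=∅ lo={r}
  L1 li={r} lo={a,r}
  L2 li={a} lo=∅
  L3 li=∅ lo={r}
  L4 li={r} lo=∅

Interference:
  a↔{d,m,r}
  d↔{a,m,r}
  g↔{r}
  m↔{a,d,r}
  r↔{a,d,g,m}

N(a) = ["d", "m", "r"]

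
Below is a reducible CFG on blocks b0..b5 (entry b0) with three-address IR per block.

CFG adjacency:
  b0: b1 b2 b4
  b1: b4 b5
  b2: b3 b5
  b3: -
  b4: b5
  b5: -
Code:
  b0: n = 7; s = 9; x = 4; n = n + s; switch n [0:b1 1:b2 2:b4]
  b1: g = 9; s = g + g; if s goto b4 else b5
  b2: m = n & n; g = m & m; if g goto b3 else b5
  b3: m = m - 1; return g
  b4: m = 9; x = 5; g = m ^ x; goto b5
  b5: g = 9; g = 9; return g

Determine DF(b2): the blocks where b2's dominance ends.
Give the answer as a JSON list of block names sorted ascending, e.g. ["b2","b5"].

idom tree: b1←b0 b2←b0 b3←b2 b4←b0 b5←b0
Dom at joins:
  b4: preds {b0,b1}: {b0} ∩ {b0,b1} = {b0}; idom=b0
  b5: preds {b1,b2,b4}: {b0,b1} ∩ {b0,b2} ∩ {b0,b4} = {b0}; idom=b0

Frontier:
  join b4 pred b0: · stop@b0
  join b4 pred b1: b1 stop@b0
  join b5 pred b1: b1 stop@b0
  join b5 pred b2: b2 stop@b0
  join b5 pred b4: b4 stop@b0
  b0 → ∅
  b1 → {b4,b5}
  b2 → {b5}
  b3 → ∅
  b4 → {b5}
  b5 → ∅

DF(b2) = ["b5"]

Answer: ["b5"]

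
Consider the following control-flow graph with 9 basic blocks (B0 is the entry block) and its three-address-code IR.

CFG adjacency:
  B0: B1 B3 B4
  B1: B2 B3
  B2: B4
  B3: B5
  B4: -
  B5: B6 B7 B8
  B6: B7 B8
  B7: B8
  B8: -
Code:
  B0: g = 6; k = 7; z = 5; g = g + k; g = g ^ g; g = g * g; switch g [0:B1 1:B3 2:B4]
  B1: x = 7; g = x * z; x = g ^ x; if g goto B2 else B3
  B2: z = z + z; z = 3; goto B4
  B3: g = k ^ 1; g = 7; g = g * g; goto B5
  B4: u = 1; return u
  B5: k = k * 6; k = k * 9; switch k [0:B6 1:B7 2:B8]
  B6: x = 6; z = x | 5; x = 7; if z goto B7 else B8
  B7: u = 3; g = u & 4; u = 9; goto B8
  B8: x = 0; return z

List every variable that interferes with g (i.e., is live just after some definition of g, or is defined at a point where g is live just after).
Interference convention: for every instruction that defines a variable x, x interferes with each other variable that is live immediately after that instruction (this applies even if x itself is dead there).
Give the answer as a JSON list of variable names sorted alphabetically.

def/use:
  B0 def {g,k,z} use ∅
  B1 def {g,x} use {z}
  B2 def {z} use {z}
  B3 def {g} use {k}
  B4 def {u} use ∅
  B5 def {k} use {k}
  B6 def {x,z} use ∅
  B7 def {g,u} use ∅
  B8 def {x} use {z}

Liveness:
  live B0: ∅→{k,z}
  live B1: {k,z}→{k,z}
  live B2: {z}→∅
  live B3: {k,z}→{k,z}
  live B4: ∅→∅
  live B5: {k,z}→{z}
  live B6: ∅→{z}
  live B7: {z}→{z}
  live B8: {z}→∅

Interfere edges:
  g: {k,x,z}
  k: {g,x,z}
  u: {z}
  x: {g,k,z}
  z: {g,k,u,x}

N(g) = ["k", "x", "z"]

Answer: ["k", "x", "z"]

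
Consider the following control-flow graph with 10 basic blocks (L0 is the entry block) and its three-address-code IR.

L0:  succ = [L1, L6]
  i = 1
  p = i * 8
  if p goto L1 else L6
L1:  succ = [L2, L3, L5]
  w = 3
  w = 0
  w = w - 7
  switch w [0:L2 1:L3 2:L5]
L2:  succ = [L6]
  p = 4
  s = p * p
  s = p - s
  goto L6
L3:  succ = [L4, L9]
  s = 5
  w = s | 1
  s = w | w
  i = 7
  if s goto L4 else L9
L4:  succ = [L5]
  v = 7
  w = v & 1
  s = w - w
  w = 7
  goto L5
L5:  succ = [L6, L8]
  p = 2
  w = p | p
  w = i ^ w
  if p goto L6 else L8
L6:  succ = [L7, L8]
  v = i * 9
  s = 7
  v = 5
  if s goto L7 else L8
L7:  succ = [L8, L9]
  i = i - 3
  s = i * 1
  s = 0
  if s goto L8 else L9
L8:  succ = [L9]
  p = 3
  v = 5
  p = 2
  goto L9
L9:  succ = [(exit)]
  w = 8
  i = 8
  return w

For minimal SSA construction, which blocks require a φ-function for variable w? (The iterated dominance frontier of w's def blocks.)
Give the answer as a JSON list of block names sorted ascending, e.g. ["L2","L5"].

idom tree: L1←L0 L2←L1 L3←L1 L4←L3 L5←L1 L6←L0 L7←L6 L8←L0 L9←L0
Dom∩ at merges:
  L5: preds {L1,L4}: {L0,L1} ∩ {L0,L1,L3,L4} = {L0,L1}; idom=L1
  L6: preds {L0,L2,L5}: {L0} ∩ {L0,L1,L2} ∩ {L0,L1,L5} = {L0}; idom=L0
  L8: preds {L5,L6,L7}: {L0,L1,L5} ∩ {L0,L6} ∩ {L0,L6,L7} = {L0}; idom=L0
  L9: preds {L3,L7,L8}: {L0,L1,L3} ∩ {L0,L6,L7} ∩ {L0,L8} = {L0}; idom=L0

DF walk-up:
  L5←L1: walk · to L1
  L5←L4: walk L4→L3 to L1
  L6←L0: walk · to L0
  L6←L2: walk L2→L1 to L0
  L6←L5: walk L5→L1 to L0
  L8←L5: walk L5→L1 to L0
  L8←L6: walk L6 to L0
  L8←L7: walk L7→L6 to L0
  L9←L3: walk L3→L1 to L0
  L9←L7: walk L7→L6 to L0
  L9←L8: walk L8 to L0
  DF(L0)=∅
  DF(L1)={L6,L8,L9}
  DF(L2)={L6}
  DF(L3)={L5,L9}
  DF(L4)={L5}
  DF(L5)={L6,L8}
  DF(L6)={L8,L9}
  DF(L7)={L8,L9}
  DF(L8)={L9}
  DF(L9)=∅

φ for w: defs {L1,L3,L4,L5,L9}
  DF⁺ = {L5,L6,L8,L9}

Answer: ["L5", "L6", "L8", "L9"]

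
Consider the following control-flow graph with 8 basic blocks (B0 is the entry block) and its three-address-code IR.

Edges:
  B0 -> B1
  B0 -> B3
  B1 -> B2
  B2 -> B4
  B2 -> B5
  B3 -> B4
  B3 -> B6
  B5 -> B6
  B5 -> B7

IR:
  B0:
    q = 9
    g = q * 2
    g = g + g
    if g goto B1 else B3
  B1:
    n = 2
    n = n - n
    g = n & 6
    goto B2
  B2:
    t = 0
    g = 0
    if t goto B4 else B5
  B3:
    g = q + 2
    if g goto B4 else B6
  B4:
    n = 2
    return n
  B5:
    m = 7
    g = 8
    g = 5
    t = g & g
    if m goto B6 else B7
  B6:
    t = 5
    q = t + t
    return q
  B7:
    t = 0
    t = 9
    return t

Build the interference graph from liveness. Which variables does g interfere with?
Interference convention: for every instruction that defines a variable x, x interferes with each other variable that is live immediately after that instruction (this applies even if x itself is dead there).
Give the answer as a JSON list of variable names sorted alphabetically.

Block summaries:
  B0: {g,q} / ∅
  B1: {g,n} / ∅
  B2: {g,t} / ∅
  B3: {g} / {q}
  B4: {n} / ∅
  B5: {g,m,t} / ∅
  B6: {q,t} / ∅
  B7: {t} / ∅

Backward fixpoint:
  B0 li=∅ lo={q}
  B1 li=∅ lo=∅
  B2 li=∅ lo=∅
  B3 li={q} lo=∅
  B4 li=∅ lo=∅
  B5 li=∅ lo=∅
  B6 li=∅ lo=∅
  B7 li=∅ lo=∅

Conflict graph:
  g: {m,q,t}
  m: {g,t}
  n: ∅
  q: {g}
  t: {g,m}

N(g) = ["m", "q", "t"]

Answer: ["m", "q", "t"]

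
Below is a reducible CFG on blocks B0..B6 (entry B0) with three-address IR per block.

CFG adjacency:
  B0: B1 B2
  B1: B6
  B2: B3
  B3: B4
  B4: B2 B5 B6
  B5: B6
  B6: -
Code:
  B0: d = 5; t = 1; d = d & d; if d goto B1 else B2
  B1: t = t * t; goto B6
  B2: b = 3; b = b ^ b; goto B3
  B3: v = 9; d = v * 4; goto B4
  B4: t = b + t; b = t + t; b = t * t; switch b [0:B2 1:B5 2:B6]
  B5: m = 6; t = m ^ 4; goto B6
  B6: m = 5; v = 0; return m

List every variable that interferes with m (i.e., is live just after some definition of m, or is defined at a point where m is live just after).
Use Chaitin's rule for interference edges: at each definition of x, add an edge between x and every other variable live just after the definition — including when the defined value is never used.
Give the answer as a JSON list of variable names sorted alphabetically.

def/use:
  B0: def={d,t} ue=∅
  B1: def={t} ue={t}
  B2: def={b} ue=∅
  B3: def={d,v} ue=∅
  B4: def={b,t} ue={b,t}
  B5: def={m,t} ue=∅
  B6: def={m,v} ue=∅

Backward fixpoint:
  B0 li=∅ lo={t}
  B1 li={t} lo=∅
  B2 li={t} lo={b,t}
  B3 li={b,t} lo={b,t}
  B4 li={b,t} lo={t}
  B5 li=∅ lo=∅
  B6 li=∅ lo=∅

Interference:
  b — {d,t,v}
  d — {b,t}
  m — {v}
  t — {b,d,v}
  v — {b,m,t}

N(m) = ["v"]

Answer: ["v"]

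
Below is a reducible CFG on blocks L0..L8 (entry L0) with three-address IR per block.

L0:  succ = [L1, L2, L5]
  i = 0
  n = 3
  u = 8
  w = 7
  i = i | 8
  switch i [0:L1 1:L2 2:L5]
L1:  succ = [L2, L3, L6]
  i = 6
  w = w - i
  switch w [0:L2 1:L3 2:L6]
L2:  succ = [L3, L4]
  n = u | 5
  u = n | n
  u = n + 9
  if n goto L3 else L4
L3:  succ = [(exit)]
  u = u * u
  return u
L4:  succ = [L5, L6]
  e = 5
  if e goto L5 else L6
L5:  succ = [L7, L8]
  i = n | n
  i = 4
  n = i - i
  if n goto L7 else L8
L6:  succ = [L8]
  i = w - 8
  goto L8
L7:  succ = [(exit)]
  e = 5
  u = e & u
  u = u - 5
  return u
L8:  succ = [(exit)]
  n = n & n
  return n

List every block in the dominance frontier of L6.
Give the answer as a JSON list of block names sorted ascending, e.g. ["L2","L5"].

idom tree: L1←L0 L2←L0 L3←L0 L4←L2 L5←L0 L6←L0 L7←L5 L8←L0
Dom at joins:
  L2: preds {L0,L1}: {L0} ∩ {L0,L1} = {L0}; idom=L0
  L3: preds {L1,L2}: {L0,L1} ∩ {L0,L2} = {L0}; idom=L0
  L5: preds {L0,L4}: {L0} ∩ {L0,L2,L4} = {L0}; idom=L0
  L6: preds {L1,L4}: {L0,L1} ∩ {L0,L2,L4} = {L0}; idom=L0
  L8: preds {L5,L6}: {L0,L5} ∩ {L0,L6} = {L0}; idom=L0

Frontier:
  L2←L0: walk · to L0
  L2←L1: walk L1 to L0
  L3←L1: walk L1 to L0
  L3←L2: walk L2 to L0
  L5←L0: walk · to L0
  L5←L4: walk L4→L2 to L0
  L6←L1: walk L1 to L0
  L6←L4: walk L4→L2 to L0
  L8←L5: walk L5 to L0
  L8←L6: walk L6 to L0
  L0: DF=∅
  L1: DF={L2,L3,L6}
  L2: DF={L3,L5,L6}
  L3: DF=∅
  L4: DF={L5,L6}
  L5: DF={L8}
  L6: DF={L8}
  L7: DF=∅
  L8: DF=∅

DF(L6) = ["L8"]

Answer: ["L8"]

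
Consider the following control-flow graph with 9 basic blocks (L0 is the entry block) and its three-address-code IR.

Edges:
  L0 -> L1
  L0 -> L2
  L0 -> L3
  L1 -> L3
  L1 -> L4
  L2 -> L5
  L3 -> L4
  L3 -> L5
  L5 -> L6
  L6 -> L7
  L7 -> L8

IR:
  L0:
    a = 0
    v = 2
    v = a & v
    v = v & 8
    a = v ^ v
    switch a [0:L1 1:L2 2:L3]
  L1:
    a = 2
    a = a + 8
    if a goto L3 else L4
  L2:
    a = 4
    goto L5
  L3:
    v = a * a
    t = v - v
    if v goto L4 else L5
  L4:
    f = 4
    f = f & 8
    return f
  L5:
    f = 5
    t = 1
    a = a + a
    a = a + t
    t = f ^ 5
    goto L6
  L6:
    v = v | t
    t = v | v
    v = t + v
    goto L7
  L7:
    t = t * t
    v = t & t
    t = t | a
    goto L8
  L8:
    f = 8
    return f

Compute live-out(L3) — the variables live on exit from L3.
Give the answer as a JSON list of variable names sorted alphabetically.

Answer: ["a", "v"]

Derivation:
Per-block:
  L0: def={a,v} ue=∅
  L1: def={a} ue=∅
  L2: def={a} ue=∅
  L3: def={t,v} ue={a}
  L4: def={f} ue=∅
  L5: def={a,f,t} ue={a}
  L6: def={t,v} ue={t,v}
  L7: def={t,v} ue={a,t}
  L8: def={f} ue=∅

Liveness:
  L0 li=∅ lo={a,v}
  L1 li=∅ lo={a}
  L2 li={v} lo={a,v}
  L3 li={a} lo={a,v}
  L4 li=∅ lo=∅
  L5 li={a,v} lo={a,t,v}
  L6 li={a,t,v} lo={a,t}
  L7 li={a,t} lo=∅
  L8 li=∅ lo=∅

live-out(L3) = ["a", "v"]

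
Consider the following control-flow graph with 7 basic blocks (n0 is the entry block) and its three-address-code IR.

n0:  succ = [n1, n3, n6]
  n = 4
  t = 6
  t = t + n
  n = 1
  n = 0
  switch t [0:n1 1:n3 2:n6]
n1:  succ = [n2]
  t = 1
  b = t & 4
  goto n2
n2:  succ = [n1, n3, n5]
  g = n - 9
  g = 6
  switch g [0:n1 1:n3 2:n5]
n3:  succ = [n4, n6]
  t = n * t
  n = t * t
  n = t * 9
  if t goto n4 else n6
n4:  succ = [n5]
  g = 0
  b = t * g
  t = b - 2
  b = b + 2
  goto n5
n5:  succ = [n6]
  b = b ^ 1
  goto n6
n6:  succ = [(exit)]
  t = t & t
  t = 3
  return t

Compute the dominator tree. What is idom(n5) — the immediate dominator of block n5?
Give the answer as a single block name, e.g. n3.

Answer: n0

Analysis:
idom tree: n1←n0 n2←n1 n3←n0 n4←n3 n5←n0 n6←n0
Join-block Dom:
  n1: preds {n0,n2}: {n0} ∩ {n0,n1,n2} = {n0}; idom=n0
  n3: preds {n0,n2}: {n0} ∩ {n0,n1,n2} = {n0}; idom=n0
  n5: preds {n2,n4}: {n0,n1,n2} ∩ {n0,n3,n4} = {n0}; idom=n0
  n6: preds {n0,n3,n5}: {n0} ∩ {n0,n3} ∩ {n0,n5} = {n0}; idom=n0

idom(n5) = n0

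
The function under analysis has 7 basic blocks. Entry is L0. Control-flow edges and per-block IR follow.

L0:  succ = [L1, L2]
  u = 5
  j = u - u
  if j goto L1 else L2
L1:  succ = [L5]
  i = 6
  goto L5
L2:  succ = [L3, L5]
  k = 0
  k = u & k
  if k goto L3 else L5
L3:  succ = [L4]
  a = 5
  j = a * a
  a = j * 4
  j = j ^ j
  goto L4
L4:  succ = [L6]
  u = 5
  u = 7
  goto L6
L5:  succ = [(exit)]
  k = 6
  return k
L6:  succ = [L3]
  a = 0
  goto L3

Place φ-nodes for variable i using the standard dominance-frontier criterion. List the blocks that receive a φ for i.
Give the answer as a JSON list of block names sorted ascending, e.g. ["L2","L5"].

idom tree: L1←L0 L2←L0 L3←L2 L4←L3 L5←L0 L6←L4
Dom∩ at merges:
  L3: preds {L2,L6}: {L0,L2} ∩ {L0,L2,L3,L4,L6} = {L0,L2}; idom=L2
  L5: preds {L1,L2}: {L0,L1} ∩ {L0,L2} = {L0}; idom=L0

Frontier:
  join L3 pred L2: · stop@L2
  join L3 pred L6: L6→L4→L3 stop@L2
  join L5 pred L1: L1 stop@L0
  join L5 pred L2: L2 stop@L0
  L0 → ∅
  L1 → {L5}
  L2 → {L5}
  L3 → {L3}
  L4 → {L3}
  L5 → ∅
  L6 → {L3}

φ for i: defs {L1}
  DF⁺ = {L5}

Answer: ["L5"]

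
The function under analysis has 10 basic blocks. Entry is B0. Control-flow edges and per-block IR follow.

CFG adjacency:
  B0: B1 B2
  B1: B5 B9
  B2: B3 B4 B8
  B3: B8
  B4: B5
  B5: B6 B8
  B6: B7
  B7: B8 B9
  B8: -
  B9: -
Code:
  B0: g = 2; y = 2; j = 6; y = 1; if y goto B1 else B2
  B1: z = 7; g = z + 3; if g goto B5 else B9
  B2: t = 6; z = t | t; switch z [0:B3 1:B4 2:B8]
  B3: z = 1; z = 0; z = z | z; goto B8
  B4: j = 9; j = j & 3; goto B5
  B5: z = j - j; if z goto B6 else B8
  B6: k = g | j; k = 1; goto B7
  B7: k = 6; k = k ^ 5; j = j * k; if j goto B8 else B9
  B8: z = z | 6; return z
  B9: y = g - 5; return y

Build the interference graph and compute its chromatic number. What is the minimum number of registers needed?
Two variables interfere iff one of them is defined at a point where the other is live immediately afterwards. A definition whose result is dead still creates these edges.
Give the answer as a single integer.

Answer: 4

Derivation:
def/use:
  B0 def {g,j,y} use ∅
  B1 def {g,z} use ∅
  B2 def {t,z} use ∅
  B3 def {z} use ∅
  B4 def {j} use ∅
  B5 def {z} use {j}
  B6 def {k} use {g,j}
  B7 def {j,k} use {j}
  B8 def {z} use {z}
  B9 def {y} use {g}

Liveness:
  B0: in=∅ out={g,j}
  B1: in={j} out={g,j}
  B2: in={g} out={g,z}
  B3: in=∅ out={z}
  B4: in={g} out={g,j}
  B5: in={g,j} out={g,j,z}
  B6: in={g,j,z} out={g,j,z}
  B7: in={g,j,z} out={g,z}
  B8: in={z} out=∅
  B9: in={g} out=∅

Interfere edges:
  g — {j,k,t,y,z}
  j — {g,k,y,z}
  k — {g,j,z}
  t — {g}
  y — {g,j}
  z — {g,j,k}

Chromatic number:
  lower bound: {g,j,k,z} mutually conflict ⇒ χ ≥ 4
  assign g→c0 j→c1 k→c2 t→c1 y→c2 z→c3 — no edge inside a register ⇒ χ ≤ 4
  χ = 4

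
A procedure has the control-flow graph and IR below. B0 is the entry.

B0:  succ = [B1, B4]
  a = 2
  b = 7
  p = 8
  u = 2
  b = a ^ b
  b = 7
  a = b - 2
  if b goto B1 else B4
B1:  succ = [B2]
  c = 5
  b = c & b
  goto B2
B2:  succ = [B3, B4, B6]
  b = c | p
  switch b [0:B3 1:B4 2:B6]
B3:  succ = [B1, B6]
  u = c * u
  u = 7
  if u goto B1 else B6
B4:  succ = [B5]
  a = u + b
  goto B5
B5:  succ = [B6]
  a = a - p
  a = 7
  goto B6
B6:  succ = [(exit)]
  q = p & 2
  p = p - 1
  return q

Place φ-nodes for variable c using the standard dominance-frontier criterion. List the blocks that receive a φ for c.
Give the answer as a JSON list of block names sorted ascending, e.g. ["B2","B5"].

Answer: ["B1", "B4", "B6"]

Working:
idom tree: B1←B0 B2←B1 B3←B2 B4←B0 B5←B4 B6←B0
Dom∩ at merges:
  B1: preds {B0,B3}: {B0} ∩ {B0,B1,B2,B3} = {B0}; idom=B0
  B4: preds {B0,B2}: {B0} ∩ {B0,B1,B2} = {B0}; idom=B0
  B6: preds {B2,B3,B5}: {B0,B1,B2} ∩ {B0,B1,B2,B3} ∩ {B0,B4,B5} = {B0}; idom=B0

DF walk-up:
  B1←B0: walk · to B0
  B1←B3: walk B3→B2→B1 to B0
  B4←B0: walk · to B0
  B4←B2: walk B2→B1 to B0
  B6←B2: walk B2→B1 to B0
  B6←B3: walk B3→B2→B1 to B0
  B6←B5: walk B5→B4 to B0
  B0: DF=∅
  B1: DF={B1,B4,B6}
  B2: DF={B1,B4,B6}
  B3: DF={B1,B6}
  B4: DF={B6}
  B5: DF={B6}
  B6: DF=∅

φ for c: defs {B1}
  DF⁺ = {B1,B4,B6}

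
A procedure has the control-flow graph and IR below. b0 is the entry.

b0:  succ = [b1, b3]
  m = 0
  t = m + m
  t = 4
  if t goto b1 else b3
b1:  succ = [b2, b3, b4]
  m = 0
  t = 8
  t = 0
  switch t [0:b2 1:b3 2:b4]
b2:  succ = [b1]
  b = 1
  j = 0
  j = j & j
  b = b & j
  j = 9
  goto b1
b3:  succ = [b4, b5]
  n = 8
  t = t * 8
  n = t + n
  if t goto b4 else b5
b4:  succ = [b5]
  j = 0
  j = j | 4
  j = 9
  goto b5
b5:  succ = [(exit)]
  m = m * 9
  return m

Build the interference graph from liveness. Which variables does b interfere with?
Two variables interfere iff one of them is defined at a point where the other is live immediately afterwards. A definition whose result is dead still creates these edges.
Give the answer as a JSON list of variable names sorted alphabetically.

Answer: ["j"]

Working:
def/use:
  b0: def={m,t} ue=∅
  b1: def={m,t} ue=∅
  b2: def={b,j} ue=∅
  b3: def={n,t} ue={t}
  b4: def={j} ue=∅
  b5: def={m} ue={m}

Backward fixpoint:
  live b0: ∅→{m,t}
  live b1: ∅→{m,t}
  live b2: ∅→∅
  live b3: {m,t}→{m}
  live b4: {m}→{m}
  live b5: {m}→∅

Interference:
  b — {j}
  j — {b,m}
  m — {j,n,t}
  n — {m,t}
  t — {m,n}

N(b) = ["j"]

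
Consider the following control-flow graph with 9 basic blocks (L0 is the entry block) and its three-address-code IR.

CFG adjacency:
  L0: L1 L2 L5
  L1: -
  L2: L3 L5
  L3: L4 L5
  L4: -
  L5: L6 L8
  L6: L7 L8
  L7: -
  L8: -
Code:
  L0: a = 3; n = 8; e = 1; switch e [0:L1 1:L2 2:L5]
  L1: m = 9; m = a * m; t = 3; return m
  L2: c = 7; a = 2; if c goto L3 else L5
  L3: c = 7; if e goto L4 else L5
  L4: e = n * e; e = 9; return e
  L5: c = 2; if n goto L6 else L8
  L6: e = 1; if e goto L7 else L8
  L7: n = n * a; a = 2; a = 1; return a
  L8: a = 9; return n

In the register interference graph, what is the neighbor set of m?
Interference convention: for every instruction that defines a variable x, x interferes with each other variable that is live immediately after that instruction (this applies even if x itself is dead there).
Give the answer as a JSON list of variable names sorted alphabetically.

Answer: ["a", "t"]

Derivation:
Per-block:
  L0: {a,e,n} / ∅
  L1: {m,t} / {a}
  L2: {a,c} / ∅
  L3: {c} / {e}
  L4: {e} / {e,n}
  L5: {c} / {n}
  L6: {e} / ∅
  L7: {a,n} / {a,n}
  L8: {a} / {n}

Liveness:
  live L0: ∅→{a,e,n}
  live L1: {a}→∅
  live L2: {e,n}→{a,e,n}
  live L3: {a,e,n}→{a,e,n}
  live L4: {e,n}→∅
  live L5: {a,n}→{a,n}
  live L6: {a,n}→{a,n}
  live L7: {a,n}→∅
  live L8: {n}→∅

Conflict graph:
  a — {c,e,m,n}
  c — {a,e,n}
  e — {a,c,n}
  m — {a,t}
  n — {a,c,e}
  t — {m}

N(m) = ["a", "t"]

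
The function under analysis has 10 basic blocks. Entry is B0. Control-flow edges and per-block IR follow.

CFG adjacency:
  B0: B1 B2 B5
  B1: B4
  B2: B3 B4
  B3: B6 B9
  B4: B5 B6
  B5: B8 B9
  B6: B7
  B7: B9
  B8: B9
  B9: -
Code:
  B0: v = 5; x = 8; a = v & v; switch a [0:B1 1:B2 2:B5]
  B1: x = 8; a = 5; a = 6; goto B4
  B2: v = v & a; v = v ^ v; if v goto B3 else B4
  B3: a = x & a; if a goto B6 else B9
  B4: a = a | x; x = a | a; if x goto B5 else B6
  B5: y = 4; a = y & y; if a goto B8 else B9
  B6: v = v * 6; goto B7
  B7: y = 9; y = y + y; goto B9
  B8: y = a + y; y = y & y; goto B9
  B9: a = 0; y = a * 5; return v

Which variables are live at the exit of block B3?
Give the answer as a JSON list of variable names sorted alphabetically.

Answer: ["v"]

Working:
Block summaries:
  B0: def={a,v,x} ue=∅
  B1: def={a,x} ue=∅
  B2: def={v} ue={a,v}
  B3: def={a} ue={a,x}
  B4: def={a,x} ue={a,x}
  B5: def={a,y} ue=∅
  B6: def={v} ue={v}
  B7: def={y} ue=∅
  B8: def={y} ue={a,y}
  B9: def={a,y} ue={v}

Live sets:
  B0 li=∅ lo={a,v,x}
  B1 li={v} lo={a,v,x}
  B2 li={a,v,x} lo={a,v,x}
  B3 li={a,v,x} lo={v}
  B4 li={a,v,x} lo={v}
  B5 li={v} lo={a,v,y}
  B6 li={v} lo={v}
  B7 li={v} lo={v}
  B8 li={a,v,y} lo={v}
  B9 li={v} lo=∅

live-out(B3) = ["v"]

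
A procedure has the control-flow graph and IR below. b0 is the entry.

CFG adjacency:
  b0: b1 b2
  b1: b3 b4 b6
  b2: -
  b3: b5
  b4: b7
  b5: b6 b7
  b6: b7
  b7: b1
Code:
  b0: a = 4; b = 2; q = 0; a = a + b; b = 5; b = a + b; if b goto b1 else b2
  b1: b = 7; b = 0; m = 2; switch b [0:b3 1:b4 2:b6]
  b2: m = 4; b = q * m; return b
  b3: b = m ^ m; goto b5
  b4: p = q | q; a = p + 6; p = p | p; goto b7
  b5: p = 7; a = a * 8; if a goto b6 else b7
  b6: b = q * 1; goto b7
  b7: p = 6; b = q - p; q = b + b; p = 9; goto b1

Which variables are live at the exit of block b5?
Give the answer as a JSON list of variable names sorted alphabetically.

Block summaries:
  b0 def {a,b,q} use ∅
  b1 def {b,m} use ∅
  b2 def {b,m} use {q}
  b3 def {b} use {m}
  b4 def {a,p} use {q}
  b5 def {a,p} use {a}
  b6 def {b} use {q}
  b7 def {b,p,q} use {q}

Liveness:
  b0: in=∅ out={a,q}
  b1: in={a,q} out={a,m,q}
  b2: in={q} out=∅
  b3: in={a,m,q} out={a,q}
  b4: in={q} out={a,q}
  b5: in={a,q} out={a,q}
  b6: in={a,q} out={a,q}
  b7: in={a,q} out={a,q}

live-out(b5) = ["a", "q"]

Answer: ["a", "q"]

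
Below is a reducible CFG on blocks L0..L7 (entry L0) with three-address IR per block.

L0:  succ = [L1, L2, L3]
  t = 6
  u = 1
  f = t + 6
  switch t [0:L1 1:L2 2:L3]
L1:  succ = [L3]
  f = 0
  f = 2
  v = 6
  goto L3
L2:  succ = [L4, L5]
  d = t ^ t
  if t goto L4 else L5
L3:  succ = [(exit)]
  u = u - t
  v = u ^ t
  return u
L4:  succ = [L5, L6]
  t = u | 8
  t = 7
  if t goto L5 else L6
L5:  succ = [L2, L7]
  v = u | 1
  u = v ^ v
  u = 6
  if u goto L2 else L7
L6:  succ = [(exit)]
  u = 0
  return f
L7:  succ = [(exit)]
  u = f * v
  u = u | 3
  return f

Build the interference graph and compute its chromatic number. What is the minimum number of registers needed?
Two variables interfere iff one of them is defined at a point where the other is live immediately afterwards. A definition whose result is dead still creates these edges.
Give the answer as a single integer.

Answer: 4

Derivation:
Block summaries:
  L0 def {f,t,u} use ∅
  L1 def {f,v} use ∅
  L2 def {d} use {t}
  L3 def {u,v} use {t,u}
  L4 def {t} use {u}
  L5 def {u,v} use {u}
  L6 def {u} use {f}
  L7 def {u} use {f,v}

Live sets:
  live L0: ∅→{f,t,u}
  live L1: {t,u}→{t,u}
  live L2: {f,t,u}→{f,t,u}
  live L3: {t,u}→∅
  live L4: {f,u}→{f,t,u}
  live L5: {f,t,u}→{f,t,u,v}
  live L6: {f}→∅
  live L7: {f,v}→∅

Interference:
  d: {f,t,u}
  f: {d,t,u,v}
  t: {d,f,u,v}
  u: {d,f,t,v}
  v: {f,t,u}

Registers:
  lower bound: {d,f,t,u} mutually conflict ⇒ χ ≥ 4
  assign d→r3 f→r0 t→r1 u→r2 v→r3 — no edge inside a register ⇒ χ ≤ 4
  χ = 4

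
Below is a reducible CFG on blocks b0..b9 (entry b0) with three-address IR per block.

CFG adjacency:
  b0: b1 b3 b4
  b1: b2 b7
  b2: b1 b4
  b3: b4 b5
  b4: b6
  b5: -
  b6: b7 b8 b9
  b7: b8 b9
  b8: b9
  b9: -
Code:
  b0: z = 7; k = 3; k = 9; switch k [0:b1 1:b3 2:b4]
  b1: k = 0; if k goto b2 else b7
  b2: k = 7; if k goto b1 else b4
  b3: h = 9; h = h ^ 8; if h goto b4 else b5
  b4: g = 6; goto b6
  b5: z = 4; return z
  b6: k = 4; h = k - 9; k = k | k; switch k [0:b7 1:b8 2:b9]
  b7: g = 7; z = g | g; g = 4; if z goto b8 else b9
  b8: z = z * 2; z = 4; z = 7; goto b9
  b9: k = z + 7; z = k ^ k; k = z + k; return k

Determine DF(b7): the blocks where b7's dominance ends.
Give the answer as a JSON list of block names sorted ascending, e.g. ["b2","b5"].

idom tree: b1←b0 b2←b1 b3←b0 b4←b0 b5←b3 b6←b4 b7←b0 b8←b0 b9←b0
Join-block Dom:
  b1: preds {b0,b2}: {b0} ∩ {b0,b1,b2} = {b0}; idom=b0
  b4: preds {b0,b2,b3}: {b0} ∩ {b0,b1,b2} ∩ {b0,b3} = {b0}; idom=b0
  b7: preds {b1,b6}: {b0,b1} ∩ {b0,b4,b6} = {b0}; idom=b0
  b8: preds {b6,b7}: {b0,b4,b6} ∩ {b0,b7} = {b0}; idom=b0
  b9: preds {b6,b7,b8}: {b0,b4,b6} ∩ {b0,b7} ∩ {b0,b8} = {b0}; idom=b0

DF walk-up:
  b1←b0: walk · to b0
  b1←b2: walk b2→b1 to b0
  b4←b0: walk · to b0
  b4←b2: walk b2→b1 to b0
  b4←b3: walk b3 to b0
  b7←b1: walk b1 to b0
  b7←b6: walk b6→b4 to b0
  b8←b6: walk b6→b4 to b0
  b8←b7: walk b7 to b0
  b9←b6: walk b6→b4 to b0
  b9←b7: walk b7 to b0
  b9←b8: walk b8 to b0
  b0 → ∅
  b1 → {b1,b4,b7}
  b2 → {b1,b4}
  b3 → {b4}
  b4 → {b7,b8,b9}
  b5 → ∅
  b6 → {b7,b8,b9}
  b7 → {b8,b9}
  b8 → {b9}
  b9 → ∅

DF(b7) = ["b8", "b9"]

Answer: ["b8", "b9"]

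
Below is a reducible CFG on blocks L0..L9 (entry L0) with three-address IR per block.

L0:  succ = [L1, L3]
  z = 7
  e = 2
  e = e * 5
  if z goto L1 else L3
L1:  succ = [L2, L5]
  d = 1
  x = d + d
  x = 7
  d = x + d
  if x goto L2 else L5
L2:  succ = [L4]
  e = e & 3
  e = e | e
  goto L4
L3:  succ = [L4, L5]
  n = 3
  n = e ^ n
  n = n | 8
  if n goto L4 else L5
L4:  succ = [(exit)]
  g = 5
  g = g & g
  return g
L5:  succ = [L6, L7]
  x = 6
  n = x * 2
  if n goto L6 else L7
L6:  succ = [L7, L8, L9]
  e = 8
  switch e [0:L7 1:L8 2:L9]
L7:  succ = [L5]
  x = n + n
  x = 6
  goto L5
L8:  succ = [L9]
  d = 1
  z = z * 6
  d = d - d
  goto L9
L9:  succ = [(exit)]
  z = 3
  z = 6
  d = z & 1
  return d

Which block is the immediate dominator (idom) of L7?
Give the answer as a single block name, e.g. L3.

Answer: L5

Working:
idom tree: L1←L0 L2←L1 L3←L0 L4←L0 L5←L0 L6←L5 L7←L5 L8←L6 L9←L6
Dom at joins:
  L4: preds {L2,L3}: {L0,L1,L2} ∩ {L0,L3} = {L0}; idom=L0
  L5: preds {L1,L3,L7}: {L0,L1} ∩ {L0,L3} ∩ {L0,L5,L7} = {L0}; idom=L0
  L7: preds {L5,L6}: {L0,L5} ∩ {L0,L5,L6} = {L0,L5}; idom=L5
  L9: preds {L6,L8}: {L0,L5,L6} ∩ {L0,L5,L6,L8} = {L0,L5,L6}; idom=L6

idom(L7) = L5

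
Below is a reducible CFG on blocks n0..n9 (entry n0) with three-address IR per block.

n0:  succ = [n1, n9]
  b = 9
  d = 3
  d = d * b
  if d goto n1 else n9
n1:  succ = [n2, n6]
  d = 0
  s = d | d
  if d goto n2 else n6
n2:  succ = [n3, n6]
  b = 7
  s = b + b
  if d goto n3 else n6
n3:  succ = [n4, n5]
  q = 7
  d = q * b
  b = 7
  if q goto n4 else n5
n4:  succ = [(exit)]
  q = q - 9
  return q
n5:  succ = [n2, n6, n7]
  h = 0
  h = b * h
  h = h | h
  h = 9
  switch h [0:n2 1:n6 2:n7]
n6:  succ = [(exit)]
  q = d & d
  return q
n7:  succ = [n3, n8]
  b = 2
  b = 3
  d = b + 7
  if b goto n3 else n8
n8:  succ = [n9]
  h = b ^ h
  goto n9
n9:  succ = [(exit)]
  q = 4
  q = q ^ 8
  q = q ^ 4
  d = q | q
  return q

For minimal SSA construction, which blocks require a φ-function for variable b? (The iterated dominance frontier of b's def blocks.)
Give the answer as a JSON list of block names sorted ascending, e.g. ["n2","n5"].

idom tree: n1←n0 n2←n1 n3←n2 n4←n3 n5←n3 n6←n1 n7←n5 n8←n7 n9←n0
Join-block Dom:
  n2: preds {n1,n5}: {n0,n1} ∩ {n0,n1,n2,n3,n5} = {n0,n1}; idom=n1
  n3: preds {n2,n7}: {n0,n1,n2} ∩ {n0,n1,n2,n3,n5,n7} = {n0,n1,n2}; idom=n2
  n6: preds {n1,n2,n5}: {n0,n1} ∩ {n0,n1,n2} ∩ {n0,n1,n2,n3,n5} = {n0,n1}; idom=n1
  n9: preds {n0,n8}: {n0} ∩ {n0,n1,n2,n3,n5,n7,n8} = {n0}; idom=n0

Frontier:
  join n2 pred n1: · stop@n1
  join n2 pred n5: n5→n3→n2 stop@n1
  join n3 pred n2: · stop@n2
  join n3 pred n7: n7→n5→n3 stop@n2
  join n6 pred n1: · stop@n1
  join n6 pred n2: n2 stop@n1
  join n6 pred n5: n5→n3→n2 stop@n1
  join n9 pred n0: · stop@n0
  join n9 pred n8: n8→n7→n5→n3→n2→n1 stop@n0
  DF(n0)=∅
  DF(n1)={n9}
  DF(n2)={n2,n6,n9}
  DF(n3)={n2,n3,n6,n9}
  DF(n4)=∅
  DF(n5)={n2,n3,n6,n9}
  DF(n6)=∅
  DF(n7)={n3,n9}
  DF(n8)={n9}
  DF(n9)=∅

φ for b: defs {n0,n2,n3,n7}
  DF⁺ = {n2,n3,n6,n9}

Answer: ["n2", "n3", "n6", "n9"]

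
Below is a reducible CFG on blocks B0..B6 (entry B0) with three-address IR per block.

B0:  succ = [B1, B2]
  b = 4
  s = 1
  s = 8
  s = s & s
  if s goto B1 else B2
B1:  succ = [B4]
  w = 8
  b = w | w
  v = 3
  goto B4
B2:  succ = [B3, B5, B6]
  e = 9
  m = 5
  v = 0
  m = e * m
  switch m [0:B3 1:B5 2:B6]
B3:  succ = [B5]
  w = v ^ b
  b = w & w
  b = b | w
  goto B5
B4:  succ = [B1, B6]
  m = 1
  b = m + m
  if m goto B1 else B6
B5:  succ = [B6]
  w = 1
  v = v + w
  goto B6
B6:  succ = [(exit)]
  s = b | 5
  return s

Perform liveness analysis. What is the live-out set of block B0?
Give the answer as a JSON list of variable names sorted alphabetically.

Block summaries:
  B0: def={b,s} ue=∅
  B1: def={b,v,w} ue=∅
  B2: def={e,m,v} ue=∅
  B3: def={b,w} ue={b,v}
  B4: def={b,m} ue=∅
  B5: def={v,w} ue={v}
  B6: def={s} ue={b}

Liveness:
  B0 li=∅ lo={b}
  B1 li=∅ lo=∅
  B2 li={b} lo={b,v}
  B3 li={b,v} lo={b,v}
  B4 li=∅ lo={b}
  B5 li={b,v} lo={b}
  B6 li={b} lo=∅

live-out(B0) = ["b"]

Answer: ["b"]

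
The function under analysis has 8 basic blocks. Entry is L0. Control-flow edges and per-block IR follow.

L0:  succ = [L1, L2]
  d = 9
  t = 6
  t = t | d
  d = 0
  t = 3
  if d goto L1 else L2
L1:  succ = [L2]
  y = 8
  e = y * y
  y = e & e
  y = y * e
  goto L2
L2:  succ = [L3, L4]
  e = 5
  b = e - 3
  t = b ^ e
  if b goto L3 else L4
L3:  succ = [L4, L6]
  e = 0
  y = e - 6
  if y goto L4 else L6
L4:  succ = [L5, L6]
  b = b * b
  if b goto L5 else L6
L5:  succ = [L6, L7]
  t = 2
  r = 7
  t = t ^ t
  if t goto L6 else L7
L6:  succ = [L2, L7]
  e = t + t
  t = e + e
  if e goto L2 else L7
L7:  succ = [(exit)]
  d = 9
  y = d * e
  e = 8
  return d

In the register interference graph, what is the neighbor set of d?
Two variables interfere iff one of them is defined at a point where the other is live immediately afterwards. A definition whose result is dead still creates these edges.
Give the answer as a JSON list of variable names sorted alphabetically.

Answer: ["e", "t", "y"]

Analysis:
Block summaries:
  L0 def {d,t} use ∅
  L1 def {e,y} use ∅
  L2 def {b,e,t} use ∅
  L3 def {e,y} use ∅
  L4 def {b} use {b}
  L5 def {r,t} use ∅
  L6 def {e,t} use {t}
  L7 def {d,e,y} use {e}

Backward fixpoint:
  L0 li=∅ lo=∅
  L1 li=∅ lo=∅
  L2 li=∅ lo={b,e,t}
  L3 li={b,t} lo={b,e,t}
  L4 li={b,e,t} lo={e,t}
  L5 li={e} lo={e,t}
  L6 li={t} lo={e}
  L7 li={e} lo=∅

Interference:
  b: {e,t,y}
  d: {e,t,y}
  e: {b,d,r,t,y}
  r: {e,t}
  t: {b,d,e,r,y}
  y: {b,d,e,t}

N(d) = ["e", "t", "y"]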